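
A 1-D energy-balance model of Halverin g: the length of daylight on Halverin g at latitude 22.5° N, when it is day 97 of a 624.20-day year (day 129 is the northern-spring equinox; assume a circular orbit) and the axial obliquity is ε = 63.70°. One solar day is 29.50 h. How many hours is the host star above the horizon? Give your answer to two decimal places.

13.60 h

Solar longitude: λ_s = 360° × (97 − 129)/624.20 = -18.456°, i.e. -18.456° + 360° = 341.544°.
sin δ = sin 63.70° × sin 341.544° = -0.28380, so δ = -16.487°.
cos H₀ = −tan φ · tan δ = −tan(+22.5°) × tan(-16.487°) = 0.1226, so H₀ = 1.4479 rad = 82.96°.
Daylight = 2H₀/(2π) × 29.50 h = (1.4479/π) × 29.50 = 13.60 h.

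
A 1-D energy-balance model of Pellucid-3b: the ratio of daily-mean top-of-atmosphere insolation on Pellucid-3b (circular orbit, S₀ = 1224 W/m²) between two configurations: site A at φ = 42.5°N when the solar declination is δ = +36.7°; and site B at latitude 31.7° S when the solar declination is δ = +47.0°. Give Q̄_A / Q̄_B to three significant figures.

— Configuration A (φ=+42.5°):
cos H₀ = −tan(+42.5°) tan(+36.700°) = -0.6830, H₀ = 2.3227 rad.
Bracket: H₀ sin φ sin δ + cos φ cos δ sin H₀ = 2.3227×0.67559×0.59763 + 0.73728×0.80178×0.73041 = 0.937797 + 0.431772 = 1.369569.
Q̄ = (S₀/π) × [bracket] = (1224/π) × 1.369569 = 533.60 W/m².
— Configuration B (φ=-31.7°):
cos H₀ = −tan(-31.7°) tan(+47.000°) = 0.6623, H₀ = 0.8469 rad.
Bracket: H₀ sin φ sin δ + cos φ cos δ sin H₀ = 0.8469×-0.52547×0.73135 + 0.85081×0.68200×0.74923 = -0.325466 + 0.434743 = 0.109277.
Q̄ = (S₀/π) × [bracket] = (1224/π) × 0.109277 = 42.576 W/m².
Ratio Q̄_A / Q̄_B = 533.60 / 42.576 = 12.53.

Q̄_A / Q̄_B ≈ 12.5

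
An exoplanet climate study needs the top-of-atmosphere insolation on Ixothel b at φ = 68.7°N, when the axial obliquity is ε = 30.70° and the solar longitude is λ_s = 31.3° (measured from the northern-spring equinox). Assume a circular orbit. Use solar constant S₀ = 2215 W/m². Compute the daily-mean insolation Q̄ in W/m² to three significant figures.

Q̄ ≈ 585 W/m²

Solar declination: sin δ = sin ε · sin λ_s = sin 30.70° × sin 31.3° = 0.26524, so δ = +15.381°.
cos H₀ = −tan(+68.7°) tan(+15.381°) = -0.7056, H₀ = 2.3540 rad.
Bracket: H₀ sin φ sin δ + cos φ cos δ sin H₀ = 2.3540×0.93169×0.26524 + 0.36325×0.96418×0.70864 = 0.581724 + 0.248193 = 0.829917.
Q̄ = (S₀/π) × [bracket] = (2215/π) × 0.829917 = 585.1 W/m².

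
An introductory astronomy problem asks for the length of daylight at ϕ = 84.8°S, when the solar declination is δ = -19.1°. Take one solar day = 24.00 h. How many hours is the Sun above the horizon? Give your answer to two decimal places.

24.00 h

Sunrise equation: cos h₀ = −tan ϕ · tan δ = -3.8050 ≤ −1, so the Sun never sets (polar day) and h₀ = π.
Daylight = 2h₀/(2π) × 24.00 h = (3.1416/π) × 24.00 = 24.00 h.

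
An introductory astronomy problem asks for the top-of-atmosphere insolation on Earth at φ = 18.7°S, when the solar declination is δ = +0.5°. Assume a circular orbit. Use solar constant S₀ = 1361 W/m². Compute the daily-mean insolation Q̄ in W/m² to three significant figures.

cos H₀ = −tan(-18.7°) tan(+0.500°) = 0.0030, H₀ = 1.5678 rad.
Bracket: H₀ sin φ sin δ + cos φ cos δ sin H₀ = 1.5678×-0.32061×0.00873 + 0.94721×0.99996×1.00000 = -0.004388 + 0.947172 = 0.942784.
Q̄ = (S₀/π) × [bracket] = (1361/π) × 0.942784 = 408.4 W/m².

Q̄ ≈ 408 W/m²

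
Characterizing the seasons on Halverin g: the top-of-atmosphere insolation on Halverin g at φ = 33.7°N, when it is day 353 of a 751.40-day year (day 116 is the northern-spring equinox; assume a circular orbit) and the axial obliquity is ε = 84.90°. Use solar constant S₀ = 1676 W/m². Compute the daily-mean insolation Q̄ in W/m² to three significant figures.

Solar longitude: λ_s = 360° × (353 − 116)/751.40 = 113.548°.
sin δ = sin 84.90° × sin 113.548° = 0.91310, so δ = +65.937°.
cos H₀ = −tan(+33.7°) tan(+65.937°) = -1.4935 ≤ −1 ⇒ polar day, H₀ = π.
Bracket: H₀ sin φ sin δ + cos φ cos δ sin H₀ = 3.1416×0.55484×0.91310 + 0.83195×0.40774×0.00000 = 1.591611 + 0.000000 = 1.591611.
Q̄ = (S₀/π) × [bracket] = (1676/π) × 1.591611 = 849.1 W/m².

Q̄ ≈ 849 W/m²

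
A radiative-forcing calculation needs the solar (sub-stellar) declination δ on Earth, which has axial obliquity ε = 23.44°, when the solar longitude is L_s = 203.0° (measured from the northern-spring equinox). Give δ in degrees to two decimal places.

δ = -8.94°

sin δ = sin ε · sin L_s = sin 23.44° × sin 203.0° = -0.155428.
δ = arcsin(-0.155428) = -8.94°.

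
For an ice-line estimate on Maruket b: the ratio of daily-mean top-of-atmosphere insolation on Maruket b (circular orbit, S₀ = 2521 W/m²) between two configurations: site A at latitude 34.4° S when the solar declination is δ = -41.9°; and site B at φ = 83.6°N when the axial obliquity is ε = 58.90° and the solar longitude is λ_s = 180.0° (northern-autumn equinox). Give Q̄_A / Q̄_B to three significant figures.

— Configuration A (φ=-34.4°):
cos H₀ = −tan(-34.4°) tan(-41.900°) = -0.6144, H₀ = 2.2324 rad.
Bracket: H₀ sin φ sin δ + cos φ cos δ sin H₀ = 2.2324×-0.56497×-0.66783 + 0.82511×0.74431×0.78903 = 0.842293 + 0.484573 = 1.326866.
Q̄ = (S₀/π) × [bracket] = (2521/π) × 1.326866 = 1064.8 W/m².
— Configuration B (φ=+83.6°):
Solar declination: sin δ = sin ε · sin λ_s = sin 58.90° × sin 180.0° = 0.00000, so δ = +0.000°.
cos H₀ = −tan(+83.6°) tan(+0.000°) = -0.0000, H₀ = 1.5708 rad.
Bracket: H₀ sin φ sin δ + cos φ cos δ sin H₀ = 1.5708×0.99377×0.00000 + 0.11147×1.00000×1.00000 = 0.000000 + 0.111470 = 0.111470.
Q̄ = (S₀/π) × [bracket] = (2521/π) × 0.111470 = 89.450 W/m².
Ratio Q̄_A / Q̄_B = 1064.8 / 89.450 = 11.90.

Q̄_A / Q̄_B ≈ 11.9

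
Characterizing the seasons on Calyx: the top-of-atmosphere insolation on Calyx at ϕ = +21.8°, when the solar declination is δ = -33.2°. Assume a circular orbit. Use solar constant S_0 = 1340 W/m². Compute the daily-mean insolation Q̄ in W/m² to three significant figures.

Q̄ ≈ 207 W/m²

cos h₀ = −tan(+21.8°) tan(-33.200°) = 0.2617, h₀ = 1.3060 rad.
Bracket: h₀ sin ϕ sin δ + cos ϕ cos δ sin h₀ = 1.3060×0.37137×-0.54756 + 0.92849×0.83676×0.96514 = -0.265572 + 0.749840 = 0.484268.
Q̄ = (S_0/π) × [bracket] = (1340/π) × 0.484268 = 206.6 W/m².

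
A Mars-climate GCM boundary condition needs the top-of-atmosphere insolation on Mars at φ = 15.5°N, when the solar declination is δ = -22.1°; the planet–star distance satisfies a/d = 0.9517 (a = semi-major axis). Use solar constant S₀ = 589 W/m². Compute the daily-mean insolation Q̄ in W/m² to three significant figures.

cos H₀ = −tan(+15.5°) tan(-22.100°) = 0.1126, H₀ = 1.4579 rad.
Bracket: H₀ sin φ sin δ + cos φ cos δ sin H₀ = 1.4579×0.26724×-0.37622 + 0.96363×0.92653×0.99364 = -0.146579 + 0.887154 = 0.740575.
Inverse-square distance factor (a/d)² = 0.9517² = 0.905733.
Q̄ = (S₀/π) × 0.905733 × [bracket] = (589/π) × 0.905733 × 0.740575 = 125.8 W/m².

Q̄ ≈ 126 W/m²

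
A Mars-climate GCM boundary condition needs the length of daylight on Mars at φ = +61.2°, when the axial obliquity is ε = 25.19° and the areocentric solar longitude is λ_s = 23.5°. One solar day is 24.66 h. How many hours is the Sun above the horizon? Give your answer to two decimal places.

14.83 h

sin δ = sin 25.19° × sin 23.5° = 0.16972, so δ = +9.771°.
cos H₀ = −tan φ · tan δ = −tan(+61.2°) × tan(+9.771°) = -0.3133, so H₀ = 1.8894 rad = 108.26°.
Daylight = 2H₀/(2π) × 24.66 h = (1.8894/π) × 24.66 = 14.83 h.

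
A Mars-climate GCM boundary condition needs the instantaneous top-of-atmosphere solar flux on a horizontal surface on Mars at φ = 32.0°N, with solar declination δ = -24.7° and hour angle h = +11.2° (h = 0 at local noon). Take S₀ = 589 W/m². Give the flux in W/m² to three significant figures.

315 W/m²

cos θ_z = sin φ sin δ + cos φ cos δ cos h = -0.221436 + 0.755785 = 0.534349.
Flux = S₀ · cos θ_z = 589 × 0.534349 = 314.7 W/m².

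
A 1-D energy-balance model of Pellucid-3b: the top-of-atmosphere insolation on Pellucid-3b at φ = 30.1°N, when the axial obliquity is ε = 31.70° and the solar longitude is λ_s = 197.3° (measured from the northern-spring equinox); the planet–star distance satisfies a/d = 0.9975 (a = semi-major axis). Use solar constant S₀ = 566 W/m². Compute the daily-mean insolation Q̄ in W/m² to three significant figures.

Solar declination: sin δ = sin ε · sin λ_s = sin 31.70° × sin 197.3° = -0.15626, so δ = -8.990°.
cos H₀ = −tan(+30.1°) tan(-8.990°) = 0.0917, H₀ = 1.4790 rad.
Bracket: H₀ sin φ sin δ + cos φ cos δ sin H₀ = 1.4790×0.50151×-0.15626 + 0.86515×0.98772×0.99579 = -0.115903 + 0.850928 = 0.735025.
Inverse-square distance factor (a/d)² = 0.9975² = 0.995006.
Q̄ = (S₀/π) × 0.995006 × [bracket] = (566/π) × 0.995006 × 0.735025 = 131.8 W/m².

Q̄ ≈ 132 W/m²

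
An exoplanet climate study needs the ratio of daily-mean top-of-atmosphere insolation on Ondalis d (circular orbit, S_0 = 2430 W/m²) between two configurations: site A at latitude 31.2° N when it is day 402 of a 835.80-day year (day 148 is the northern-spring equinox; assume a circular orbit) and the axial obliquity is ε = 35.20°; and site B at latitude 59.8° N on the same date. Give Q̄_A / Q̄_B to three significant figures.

Q̄_A / Q̄_B ≈ 0.824

— Configuration A (ϕ=+31.2°):
Solar longitude: L_s = 360° × (402 − 148)/835.80 = 109.404°.
sin δ = sin 35.20° × sin 109.404° = 0.54369, so δ = +32.935°.
cos h₀ = −tan(+31.2°) tan(+32.935°) = -0.3923, h₀ = 1.9740 rad.
Bracket: h₀ sin ϕ sin δ + cos ϕ cos δ sin h₀ = 1.9740×0.51803×0.54369 + 0.85536×0.83929×0.91983 = 0.555973 + 0.660341 = 1.216314.
Q̄ = (S_0/π) × [bracket] = (2430/π) × 1.216314 = 940.81 W/m².
— Configuration B (ϕ=+59.8°):
cos h₀ = −tan(+59.8°) tan(+32.935°) = -1.1130 ≤ −1 ⇒ polar day, h₀ = π.
Bracket: h₀ sin ϕ sin δ + cos ϕ cos δ sin h₀ = 3.1416×0.86427×0.54369 + 0.50302×0.83929×0.00000 = 1.476222 + 0.000000 = 1.476222.
Q̄ = (S_0/π) × [bracket] = (2430/π) × 1.476222 = 1141.8 W/m².
Ratio Q̄_A / Q̄_B = 940.81 / 1141.8 = 0.8240.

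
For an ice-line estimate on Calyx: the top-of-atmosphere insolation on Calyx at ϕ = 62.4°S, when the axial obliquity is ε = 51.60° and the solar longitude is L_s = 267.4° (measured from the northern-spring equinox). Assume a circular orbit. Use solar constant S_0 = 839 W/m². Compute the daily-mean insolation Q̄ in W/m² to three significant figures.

Solar declination: sin δ = sin ε · sin L_s = sin 51.60° × sin 267.4° = -0.78289, so δ = -51.526°.
cos h₀ = −tan(-62.4°) tan(-51.526°) = -2.4070 ≤ −1 ⇒ polar day, h₀ = π.
Bracket: h₀ sin ϕ sin δ + cos ϕ cos δ sin h₀ = 3.1416×-0.88620×-0.78289 + 0.46330×0.62216×0.00000 = 2.179633 + 0.000000 = 2.179633.
Q̄ = (S_0/π) × [bracket] = (839/π) × 2.179633 = 582.1 W/m².

Q̄ ≈ 582 W/m²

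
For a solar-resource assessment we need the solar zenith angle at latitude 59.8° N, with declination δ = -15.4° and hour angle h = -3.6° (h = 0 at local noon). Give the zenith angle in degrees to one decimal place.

θ_z = 75.3°

cos θ_z = sin ϕ sin δ + cos ϕ cos δ cos h = -0.229513 + 0.484002 = 0.254489.
θ_z = arccos(0.254489) = 75.3°.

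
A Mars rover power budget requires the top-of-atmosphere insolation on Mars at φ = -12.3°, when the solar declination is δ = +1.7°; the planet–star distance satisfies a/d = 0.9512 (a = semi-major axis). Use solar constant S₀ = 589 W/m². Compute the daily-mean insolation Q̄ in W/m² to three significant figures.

Q̄ ≈ 164 W/m²

cos H₀ = −tan(-12.3°) tan(+1.700°) = 0.0065, H₀ = 1.5643 rad.
Bracket: H₀ sin φ sin δ + cos φ cos δ sin H₀ = 1.5643×-0.21303×0.02967 + 0.97705×0.99956×0.99998 = -0.009887 + 0.976601 = 0.966714.
Inverse-square distance factor (a/d)² = 0.9512² = 0.904781.
Q̄ = (S₀/π) × 0.904781 × [bracket] = (589/π) × 0.904781 × 0.966714 = 164.0 W/m².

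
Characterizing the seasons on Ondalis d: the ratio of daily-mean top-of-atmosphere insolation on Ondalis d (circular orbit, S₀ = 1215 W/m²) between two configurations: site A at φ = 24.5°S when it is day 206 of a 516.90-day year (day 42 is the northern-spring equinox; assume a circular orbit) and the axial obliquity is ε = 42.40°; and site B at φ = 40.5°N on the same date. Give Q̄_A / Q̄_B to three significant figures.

— Configuration A (φ=-24.5°):
Solar longitude: λ_s = 360° × (206 − 42)/516.90 = 114.219°.
sin δ = sin 42.40° × sin 114.219° = 0.61495, so δ = +37.948°.
cos H₀ = −tan(-24.5°) tan(+37.948°) = 0.3554, H₀ = 1.2075 rad.
Bracket: H₀ sin φ sin δ + cos φ cos δ sin H₀ = 1.2075×-0.41469×0.61495 + 0.90996×0.78857×0.93472 = -0.307929 + 0.670724 = 0.362795.
Q̄ = (S₀/π) × [bracket] = (1215/π) × 0.362795 = 140.31 W/m².
— Configuration B (φ=+40.5°):
cos H₀ = −tan(+40.5°) tan(+37.948°) = -0.6660, H₀ = 2.2997 rad.
Bracket: H₀ sin φ sin δ + cos φ cos δ sin H₀ = 2.2997×0.64945×0.61495 + 0.76041×0.78857×0.74591 = 0.918453 + 0.447275 = 1.365728.
Q̄ = (S₀/π) × [bracket] = (1215/π) × 1.365728 = 528.19 W/m².
Ratio Q̄_A / Q̄_B = 140.31 / 528.19 = 0.2656.

Q̄_A / Q̄_B ≈ 0.266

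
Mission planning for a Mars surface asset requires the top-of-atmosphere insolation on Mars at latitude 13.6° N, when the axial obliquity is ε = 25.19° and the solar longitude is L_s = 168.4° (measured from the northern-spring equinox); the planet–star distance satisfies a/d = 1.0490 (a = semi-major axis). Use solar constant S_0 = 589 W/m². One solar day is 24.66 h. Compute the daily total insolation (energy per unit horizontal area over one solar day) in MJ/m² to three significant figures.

18.3 MJ/m²

Solar declination: sin δ = sin ε · sin L_s = sin 25.19° × sin 168.4° = 0.08558, so δ = +4.910°.
cos h₀ = −tan(+13.6°) tan(+4.910°) = -0.0208, h₀ = 1.5916 rad.
Bracket: h₀ sin ϕ sin δ + cos ϕ cos δ sin h₀ = 1.5916×0.23514×0.08558 + 0.97196×0.99633×0.99978 = 0.032028 + 0.968180 = 1.000208.
Inverse-square distance factor (a/d)² = 1.0490² = 1.100401.
Q̄ = (S_0/π) × 1.100401 × [bracket] = (589/π) × 1.100401 × 1.000208 = 206.35 W/m².
Daily total = Q̄ × 24.66 h × 3600 s/h = 206.35 × 24.66 × 3600 / 10⁶ = 18.32 MJ/m².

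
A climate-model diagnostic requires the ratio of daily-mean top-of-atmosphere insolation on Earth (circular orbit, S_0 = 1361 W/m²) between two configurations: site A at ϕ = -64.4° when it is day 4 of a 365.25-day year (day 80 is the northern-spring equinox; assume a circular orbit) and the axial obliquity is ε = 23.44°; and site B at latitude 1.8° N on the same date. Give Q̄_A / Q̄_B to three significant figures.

— Configuration A (ϕ=-64.4°):
Solar longitude: L_s = 360° × (4 − 80)/365.25 = -74.908°, i.e. -74.908° + 360° = 285.092°.
sin δ = sin 23.44° × sin 285.092° = -0.38407, so δ = -22.586°.
cos h₀ = −tan(-64.4°) tan(-22.586°) = -0.8682, h₀ = 2.6224 rad.
Bracket: h₀ sin ϕ sin δ + cos ϕ cos δ sin h₀ = 2.6224×-0.90183×-0.38407 + 0.43209×0.92330×0.49622 = 0.908310 + 0.197966 = 1.106276.
Q̄ = (S_0/π) × [bracket] = (1361/π) × 1.106276 = 479.26 W/m².
— Configuration B (ϕ=+1.8°):
cos h₀ = −tan(+1.8°) tan(-22.586°) = 0.0131, h₀ = 1.5577 rad.
Bracket: h₀ sin ϕ sin δ + cos ϕ cos δ sin h₀ = 1.5577×0.03141×-0.38407 + 0.99951×0.92330×0.99991 = -0.018792 + 0.922765 = 0.903973.
Q̄ = (S_0/π) × [bracket] = (1361/π) × 0.903973 = 391.62 W/m².
Ratio Q̄_A / Q̄_B = 479.26 / 391.62 = 1.224.

Q̄_A / Q̄_B ≈ 1.22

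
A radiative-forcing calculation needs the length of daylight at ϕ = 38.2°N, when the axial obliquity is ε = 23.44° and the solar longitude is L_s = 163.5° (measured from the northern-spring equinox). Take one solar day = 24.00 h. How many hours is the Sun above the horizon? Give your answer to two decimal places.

Solar declination: sin δ = sin ε · sin L_s = sin 23.44° × sin 163.5° = 0.11298, so δ = +6.487°.
cos h₀ = −tan ϕ · tan δ = −tan(+38.2°) × tan(+6.487°) = -0.0895, so h₀ = 1.6604 rad = 95.13°.
Daylight = 2h₀/(2π) × 24.00 h = (1.6604/π) × 24.00 = 12.68 h.

12.68 h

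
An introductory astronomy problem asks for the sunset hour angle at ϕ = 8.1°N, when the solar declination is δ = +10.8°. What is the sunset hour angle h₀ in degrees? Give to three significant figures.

h₀ = 91.6°

cos h₀ = −tan ϕ · tan δ = −tan(+8.1°) × tan(+10.800°) = -0.0271, so h₀ = 1.5979 rad = 91.56°.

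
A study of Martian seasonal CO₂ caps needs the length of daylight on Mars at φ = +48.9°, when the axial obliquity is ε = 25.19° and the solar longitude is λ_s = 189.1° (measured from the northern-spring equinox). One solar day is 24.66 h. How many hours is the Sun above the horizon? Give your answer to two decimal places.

11.72 h

Solar declination: sin δ = sin ε · sin λ_s = sin 25.19° × sin 189.1° = -0.06732, so δ = -3.860°.
cos H₀ = −tan φ · tan δ = −tan(+48.9°) × tan(-3.860°) = 0.0773, so H₀ = 1.4934 rad = 85.56°.
Daylight = 2H₀/(2π) × 24.66 h = (1.4934/π) × 24.66 = 11.72 h.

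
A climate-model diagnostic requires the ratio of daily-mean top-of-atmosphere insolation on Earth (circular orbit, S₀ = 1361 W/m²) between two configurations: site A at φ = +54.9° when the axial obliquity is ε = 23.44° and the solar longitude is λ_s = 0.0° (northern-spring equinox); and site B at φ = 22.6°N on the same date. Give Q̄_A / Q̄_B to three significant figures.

— Configuration A (φ=+54.9°):
Solar declination: sin δ = sin ε · sin λ_s = sin 23.44° × sin 0.0° = 0.00000, so δ = +0.000°.
cos H₀ = −tan(+54.9°) tan(+0.000°) = -0.0000, H₀ = 1.5708 rad.
Bracket: H₀ sin φ sin δ + cos φ cos δ sin H₀ = 1.5708×0.81815×0.00000 + 0.57501×1.00000×1.00000 = 0.000000 + 0.575010 = 0.575010.
Q̄ = (S₀/π) × [bracket] = (1361/π) × 0.575010 = 249.11 W/m².
— Configuration B (φ=+22.6°):
cos H₀ = −tan(+22.6°) tan(+0.000°) = -0.0000, H₀ = 1.5708 rad.
Bracket: H₀ sin φ sin δ + cos φ cos δ sin H₀ = 1.5708×0.38430×0.00000 + 0.92321×1.00000×1.00000 = 0.000000 + 0.923210 = 0.923210.
Q̄ = (S₀/π) × [bracket] = (1361/π) × 0.923210 = 399.95 W/m².
Ratio Q̄_A / Q̄_B = 249.11 / 399.95 = 0.6229.

Q̄_A / Q̄_B ≈ 0.623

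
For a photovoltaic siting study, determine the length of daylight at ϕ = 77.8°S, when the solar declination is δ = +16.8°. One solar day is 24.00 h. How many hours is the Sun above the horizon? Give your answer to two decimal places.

0.00 h

cos h₀ = −tan ϕ · tan δ = 1.3964 ≥ 1, so the Sun never rises (polar night) and h₀ = 0.
Daylight = 2h₀/(2π) × 24.00 h = (0.0000/π) × 24.00 = 0.00 h.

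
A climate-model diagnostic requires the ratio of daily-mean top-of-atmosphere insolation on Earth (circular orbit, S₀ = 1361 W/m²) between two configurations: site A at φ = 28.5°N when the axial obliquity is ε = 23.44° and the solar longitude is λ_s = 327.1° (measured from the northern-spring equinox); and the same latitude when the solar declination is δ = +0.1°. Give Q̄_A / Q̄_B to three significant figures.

Q̄_A / Q̄_B ≈ 0.798

— Configuration A (φ=+28.5°):
Solar declination: sin δ = sin ε · sin λ_s = sin 23.44° × sin 327.1° = -0.21607, so δ = -12.478°.
cos H₀ = −tan(+28.5°) tan(-12.478°) = 0.1202, H₀ = 1.4504 rad.
Bracket: H₀ sin φ sin δ + cos φ cos δ sin H₀ = 1.4504×0.47716×-0.21607 + 0.87882×0.97638×0.99276 = -0.149536 + 0.851850 = 0.702314.
Q̄ = (S₀/π) × [bracket] = (1361/π) × 0.702314 = 304.26 W/m².
— Configuration B (φ=+28.5°):
cos H₀ = −tan(+28.5°) tan(+0.100°) = -0.0009, H₀ = 1.5717 rad.
Bracket: H₀ sin φ sin δ + cos φ cos δ sin H₀ = 1.5717×0.47716×0.00175 + 0.87882×1.00000×1.00000 = 0.001312 + 0.878820 = 0.880132.
Q̄ = (S₀/π) × [bracket] = (1361/π) × 0.880132 = 381.29 W/m².
Ratio Q̄_A / Q̄_B = 304.26 / 381.29 = 0.7980.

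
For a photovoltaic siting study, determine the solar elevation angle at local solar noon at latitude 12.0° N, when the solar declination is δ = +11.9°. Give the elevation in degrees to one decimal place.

89.9°

At local noon the hour angle is zero, so the zenith angle equals |φ − δ| = |+12.0° − (+11.900°)| = 0.100°.
Elevation = 90° − 0.100° = 89.9°.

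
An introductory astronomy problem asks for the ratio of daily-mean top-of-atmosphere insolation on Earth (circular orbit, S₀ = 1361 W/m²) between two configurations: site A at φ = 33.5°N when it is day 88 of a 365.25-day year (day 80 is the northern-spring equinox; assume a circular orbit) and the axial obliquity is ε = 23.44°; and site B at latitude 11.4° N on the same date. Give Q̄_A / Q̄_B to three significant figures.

Q̄_A / Q̄_B ≈ 0.884

— Configuration A (φ=+33.5°):
Solar longitude: λ_s = 360° × (88 − 80)/365.25 = 7.885°.
sin δ = sin 23.44° × sin 7.885° = 0.05457, so δ = +3.128°.
cos H₀ = −tan(+33.5°) tan(+3.128°) = -0.0362, H₀ = 1.6070 rad.
Bracket: H₀ sin φ sin δ + cos φ cos δ sin H₀ = 1.6070×0.55194×0.05457 + 0.83389×0.99851×0.99935 = 0.048402 + 0.832106 = 0.880508.
Q̄ = (S₀/π) × [bracket] = (1361/π) × 0.880508 = 381.45 W/m².
— Configuration B (φ=+11.4°):
cos H₀ = −tan(+11.4°) tan(+3.128°) = -0.0110, H₀ = 1.5818 rad.
Bracket: H₀ sin φ sin δ + cos φ cos δ sin H₀ = 1.5818×0.19766×0.05457 + 0.98027×0.99851×0.99994 = 0.017062 + 0.978751 = 0.995813.
Q̄ = (S₀/π) × [bracket] = (1361/π) × 0.995813 = 431.41 W/m².
Ratio Q̄_A / Q̄_B = 381.45 / 431.41 = 0.8842.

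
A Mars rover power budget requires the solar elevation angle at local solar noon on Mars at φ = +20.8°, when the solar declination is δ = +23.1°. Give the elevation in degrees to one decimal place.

At local noon the hour angle is zero, so the zenith angle equals |φ − δ| = |+20.8° − (+23.100°)| = 2.300°.
Elevation = 90° − 2.300° = 87.7°.

87.7°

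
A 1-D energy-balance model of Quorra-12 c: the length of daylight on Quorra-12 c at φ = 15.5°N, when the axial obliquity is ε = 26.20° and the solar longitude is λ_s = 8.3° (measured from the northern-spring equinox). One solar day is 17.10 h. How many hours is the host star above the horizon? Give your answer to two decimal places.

Solar declination: sin δ = sin ε · sin λ_s = sin 26.20° × sin 8.3° = 0.06373, so δ = +3.654°.
cos H₀ = −tan φ · tan δ = −tan(+15.5°) × tan(+3.654°) = -0.0177, so H₀ = 1.5885 rad = 91.01°.
Daylight = 2H₀/(2π) × 17.10 h = (1.5885/π) × 17.10 = 8.65 h.

8.65 h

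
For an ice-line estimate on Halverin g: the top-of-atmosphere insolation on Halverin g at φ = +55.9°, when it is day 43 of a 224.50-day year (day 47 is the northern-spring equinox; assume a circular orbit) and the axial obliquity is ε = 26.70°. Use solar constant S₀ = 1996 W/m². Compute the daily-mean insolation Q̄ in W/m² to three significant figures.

Solar longitude: λ_s = 360° × (43 − 47)/224.50 = -6.414°, i.e. -6.414° + 360° = 353.586°.
sin δ = sin 26.70° × sin 353.586° = -0.05020, so δ = -2.877°.
cos H₀ = −tan(+55.9°) tan(-2.877°) = 0.0742, H₀ = 1.4965 rad.
Bracket: H₀ sin φ sin δ + cos φ cos δ sin H₀ = 1.4965×0.82806×-0.05020 + 0.56064×0.99874×0.99724 = -0.062207 + 0.558388 = 0.496181.
Q̄ = (S₀/π) × [bracket] = (1996/π) × 0.496181 = 315.2 W/m².

Q̄ ≈ 315 W/m²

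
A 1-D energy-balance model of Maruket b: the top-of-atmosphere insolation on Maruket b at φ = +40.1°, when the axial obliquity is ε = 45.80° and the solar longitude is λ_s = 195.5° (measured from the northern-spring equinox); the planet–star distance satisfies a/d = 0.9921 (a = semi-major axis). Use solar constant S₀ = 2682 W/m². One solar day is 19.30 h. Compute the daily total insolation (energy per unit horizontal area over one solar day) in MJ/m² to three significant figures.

Solar declination: sin δ = sin ε · sin λ_s = sin 45.80° × sin 195.5° = -0.19159, so δ = -11.045°.
cos H₀ = −tan(+40.1°) tan(-11.045°) = 0.1644, H₀ = 1.4057 rad.
Bracket: H₀ sin φ sin δ + cos φ cos δ sin H₀ = 1.4057×0.64412×-0.19159 + 0.76492×0.98148×0.98640 = -0.173473 + 0.740543 = 0.567070.
Inverse-square distance factor (a/d)² = 0.9921² = 0.984262.
Q̄ = (S₀/π) × 0.984262 × [bracket] = (2682/π) × 0.984262 × 0.567070 = 476.49 W/m².
Daily total = Q̄ × 19.30 h × 3600 s/h = 476.49 × 19.30 × 3600 / 10⁶ = 33.11 MJ/m².

33.1 MJ/m²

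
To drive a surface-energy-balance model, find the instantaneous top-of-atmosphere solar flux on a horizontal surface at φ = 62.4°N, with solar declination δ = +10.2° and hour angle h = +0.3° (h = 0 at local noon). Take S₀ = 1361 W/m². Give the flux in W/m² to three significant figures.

cos θ_z = sin φ sin δ + cos φ cos δ cos h = 0.156933 + 0.455968 = 0.612901.
Flux = S₀ · cos θ_z = 1361 × 0.612901 = 834.2 W/m².

834 W/m²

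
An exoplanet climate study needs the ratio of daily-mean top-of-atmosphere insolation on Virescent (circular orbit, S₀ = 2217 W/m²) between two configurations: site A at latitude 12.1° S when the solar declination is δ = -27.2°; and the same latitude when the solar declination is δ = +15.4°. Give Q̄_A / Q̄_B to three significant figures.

Q̄_A / Q̄_B ≈ 1.20

— Configuration A (φ=-12.1°):
cos H₀ = −tan(-12.1°) tan(-27.200°) = -0.1102, H₀ = 1.6812 rad.
Bracket: H₀ sin φ sin δ + cos φ cos δ sin H₀ = 1.6812×-0.20962×-0.45710 + 0.97778×0.88942×0.99391 = 0.161088 + 0.864361 = 1.025449.
Q̄ = (S₀/π) × [bracket] = (2217/π) × 1.025449 = 723.65 W/m².
— Configuration B (φ=-12.1°):
cos H₀ = −tan(-12.1°) tan(+15.400°) = 0.0591, H₀ = 1.5117 rad.
Bracket: H₀ sin φ sin δ + cos φ cos δ sin H₀ = 1.5117×-0.20962×0.26556 + 0.97778×0.96410×0.99825 = -0.084151 + 0.941028 = 0.856877.
Q̄ = (S₀/π) × [bracket] = (2217/π) × 0.856877 = 604.69 W/m².
Ratio Q̄_A / Q̄_B = 723.65 / 604.69 = 1.197.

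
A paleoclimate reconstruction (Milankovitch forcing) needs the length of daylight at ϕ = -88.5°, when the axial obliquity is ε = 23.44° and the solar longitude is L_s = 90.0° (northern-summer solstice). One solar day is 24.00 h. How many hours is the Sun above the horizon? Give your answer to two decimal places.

0.00 h

Solar declination: sin δ = sin ε · sin L_s = sin 23.44° × sin 90.0° = 0.39779, so δ = +23.440°.
cos h₀ = −tan ϕ · tan δ = 16.5573 ≥ 1, so the Sun never rises (polar night) and h₀ = 0.
Daylight = 2h₀/(2π) × 24.00 h = (0.0000/π) × 24.00 = 0.00 h.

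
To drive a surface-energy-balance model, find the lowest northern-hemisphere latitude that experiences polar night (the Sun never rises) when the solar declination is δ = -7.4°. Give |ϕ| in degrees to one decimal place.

Polar night requires cos h₀ = −tan ϕ tan δ ≥ 1, i.e. tan ϕ tan δ ≤ −1.
The boundary is |tan ϕ| · |tan δ| = 1, so |ϕ| = 90° − |δ| = 90° − 7.4° = 82.6° in the northern hemisphere.

|ϕ| = 82.6°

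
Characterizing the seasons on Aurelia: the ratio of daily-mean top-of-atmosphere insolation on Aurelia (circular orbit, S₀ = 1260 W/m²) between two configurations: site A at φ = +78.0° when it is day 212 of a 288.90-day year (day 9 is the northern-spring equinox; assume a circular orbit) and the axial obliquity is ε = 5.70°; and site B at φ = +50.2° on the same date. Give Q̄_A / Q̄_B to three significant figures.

— Configuration A (φ=+78.0°):
Solar longitude: λ_s = 360° × (212 − 9)/288.90 = 252.960°.
sin δ = sin 5.70° × sin 252.960° = -0.09496, so δ = -5.449°.
cos H₀ = −tan(+78.0°) tan(-5.449°) = 0.4488, H₀ = 1.1054 rad.
Bracket: H₀ sin φ sin δ + cos φ cos δ sin H₀ = 1.1054×0.97815×-0.09496 + 0.20791×0.99548×0.89364 = -0.102675 + 0.184957 = 0.082282.
Q̄ = (S₀/π) × [bracket] = (1260/π) × 0.082282 = 33.001 W/m².
— Configuration B (φ=+50.2°):
cos H₀ = −tan(+50.2°) tan(-5.449°) = 0.1145, H₀ = 1.4561 rad.
Bracket: H₀ sin φ sin δ + cos φ cos δ sin H₀ = 1.4561×0.76828×-0.09496 + 0.64011×0.99548×0.99342 = -0.106231 + 0.633024 = 0.526793.
Q̄ = (S₀/π) × [bracket] = (1260/π) × 0.526793 = 211.28 W/m².
Ratio Q̄_A / Q̄_B = 33.001 / 211.28 = 0.1562.

Q̄_A / Q̄_B ≈ 0.156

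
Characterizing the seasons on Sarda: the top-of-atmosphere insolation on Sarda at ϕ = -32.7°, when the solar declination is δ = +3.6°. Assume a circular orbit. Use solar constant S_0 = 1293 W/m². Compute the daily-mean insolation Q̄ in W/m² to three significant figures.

cos h₀ = −tan(-32.7°) tan(+3.600°) = 0.0404, h₀ = 1.5304 rad.
Bracket: h₀ sin ϕ sin δ + cos ϕ cos δ sin h₀ = 1.5304×-0.54024×0.06279 + 0.84151×0.99803×0.99918 = -0.051914 + 0.839164 = 0.787250.
Q̄ = (S_0/π) × [bracket] = (1293/π) × 0.787250 = 324.0 W/m².

Q̄ ≈ 324 W/m²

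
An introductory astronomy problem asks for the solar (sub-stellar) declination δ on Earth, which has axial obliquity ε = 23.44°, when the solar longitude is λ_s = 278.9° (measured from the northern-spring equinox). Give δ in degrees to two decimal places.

sin δ = sin ε · sin λ_s = sin 23.44° × sin 278.9° = -0.392999.
δ = arcsin(-0.392999) = -23.14°.

δ = -23.14°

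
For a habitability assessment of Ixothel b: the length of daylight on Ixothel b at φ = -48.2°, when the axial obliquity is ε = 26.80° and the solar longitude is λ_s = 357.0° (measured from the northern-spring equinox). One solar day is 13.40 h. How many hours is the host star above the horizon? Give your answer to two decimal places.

Solar declination: sin δ = sin ε · sin λ_s = sin 26.80° × sin 357.0° = -0.02360, so δ = -1.352°.
cos H₀ = −tan φ · tan δ = −tan(-48.2°) × tan(-1.352°) = -0.0264, so H₀ = 1.5972 rad = 91.51°.
Daylight = 2H₀/(2π) × 13.40 h = (1.5972/π) × 13.40 = 6.81 h.

6.81 h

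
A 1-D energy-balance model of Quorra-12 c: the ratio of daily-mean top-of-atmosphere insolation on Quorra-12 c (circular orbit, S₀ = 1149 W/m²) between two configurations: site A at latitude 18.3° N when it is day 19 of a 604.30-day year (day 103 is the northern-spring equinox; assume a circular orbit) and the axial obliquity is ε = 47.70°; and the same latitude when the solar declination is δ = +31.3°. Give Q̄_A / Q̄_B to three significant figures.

— Configuration A (φ=+18.3°):
Solar longitude: λ_s = 360° × (19 − 103)/604.30 = -50.041°, i.e. -50.041° + 360° = 309.959°.
sin δ = sin 47.70° × sin 309.959° = -0.56693, so δ = -34.537°.
cos H₀ = −tan(+18.3°) tan(-34.537°) = 0.2276, H₀ = 1.3412 rad.
Bracket: H₀ sin φ sin δ + cos φ cos δ sin H₀ = 1.3412×0.31399×-0.56693 + 0.94943×0.82376×0.97375 = -0.238747 + 0.761572 = 0.522825.
Q̄ = (S₀/π) × [bracket] = (1149/π) × 0.522825 = 191.22 W/m².
— Configuration B (φ=+18.3°):
cos H₀ = −tan(+18.3°) tan(+31.300°) = -0.2011, H₀ = 1.7733 rad.
Bracket: H₀ sin φ sin δ + cos φ cos δ sin H₀ = 1.7733×0.31399×0.51952 + 0.94943×0.85446×0.97957 = 0.289268 + 0.794676 = 1.083944.
Q̄ = (S₀/π) × [bracket] = (1149/π) × 1.083944 = 396.44 W/m².
Ratio Q̄_A / Q̄_B = 191.22 / 396.44 = 0.4823.

Q̄_A / Q̄_B ≈ 0.482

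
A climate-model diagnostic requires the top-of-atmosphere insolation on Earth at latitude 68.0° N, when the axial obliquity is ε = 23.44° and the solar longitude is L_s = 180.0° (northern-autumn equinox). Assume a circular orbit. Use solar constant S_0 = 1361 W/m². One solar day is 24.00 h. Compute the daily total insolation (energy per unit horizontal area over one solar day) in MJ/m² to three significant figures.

Solar declination: sin δ = sin ε · sin L_s = sin 23.44° × sin 180.0° = 0.00000, so δ = +0.000°.
cos h₀ = −tan(+68.0°) tan(+0.000°) = -0.0000, h₀ = 1.5708 rad.
Bracket: h₀ sin ϕ sin δ + cos ϕ cos δ sin h₀ = 1.5708×0.92718×0.00000 + 0.37461×1.00000×1.00000 = 0.000000 + 0.374610 = 0.374610.
Q̄ = (S_0/π) × [bracket] = (1361/π) × 0.374610 = 162.29 W/m².
Daily total = Q̄ × 24.00 h × 3600 s/h = 162.29 × 24.00 × 3600 / 10⁶ = 14.02 MJ/m².

14.0 MJ/m²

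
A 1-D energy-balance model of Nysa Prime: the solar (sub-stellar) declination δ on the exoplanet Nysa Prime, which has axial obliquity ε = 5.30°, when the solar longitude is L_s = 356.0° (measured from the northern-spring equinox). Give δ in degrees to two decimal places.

δ = -0.37°

sin δ = sin ε · sin L_s = sin 5.30° × sin 356.0° = -0.006443.
δ = arcsin(-0.006443) = -0.37°.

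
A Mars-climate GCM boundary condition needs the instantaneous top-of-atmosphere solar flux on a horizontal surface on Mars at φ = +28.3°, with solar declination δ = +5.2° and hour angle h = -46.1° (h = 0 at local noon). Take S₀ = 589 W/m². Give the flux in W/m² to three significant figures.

cos θ_z = sin φ sin δ + cos φ cos δ cos h = 0.042968 + 0.608012 = 0.650980.
Flux = S₀ · cos θ_z = 589 × 0.650980 = 383.4 W/m².

383 W/m²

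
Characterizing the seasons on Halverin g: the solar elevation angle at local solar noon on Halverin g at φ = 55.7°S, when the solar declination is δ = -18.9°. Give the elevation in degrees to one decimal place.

At local noon the hour angle is zero, so the zenith angle equals |φ − δ| = |-55.7° − (-18.900°)| = 36.800°.
Elevation = 90° − 36.800° = 53.2°.

53.2°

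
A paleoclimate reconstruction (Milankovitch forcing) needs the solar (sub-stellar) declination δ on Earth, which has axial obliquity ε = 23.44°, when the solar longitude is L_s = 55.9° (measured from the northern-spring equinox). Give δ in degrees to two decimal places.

sin δ = sin ε · sin L_s = sin 23.44° × sin 55.9° = 0.329393.
δ = arcsin(0.329393) = +19.23°.

δ = +19.23°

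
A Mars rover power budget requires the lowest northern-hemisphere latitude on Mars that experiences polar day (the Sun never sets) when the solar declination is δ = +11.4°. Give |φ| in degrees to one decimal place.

Polar day requires cos H₀ = −tan φ tan δ ≤ −1, i.e. tan φ tan δ ≥ 1.
The boundary is |tan φ| · |tan δ| = 1, so |φ| = 90° − |δ| = 90° − 11.4° = 78.6° in the northern hemisphere.

|φ| = 78.6°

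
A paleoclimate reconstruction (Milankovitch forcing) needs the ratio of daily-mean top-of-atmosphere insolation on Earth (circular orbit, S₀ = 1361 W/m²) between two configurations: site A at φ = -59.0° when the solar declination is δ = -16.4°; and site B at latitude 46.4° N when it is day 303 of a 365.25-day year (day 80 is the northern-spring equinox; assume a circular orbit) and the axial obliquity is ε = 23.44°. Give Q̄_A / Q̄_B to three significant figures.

Q̄_A / Q̄_B ≈ 2.32

— Configuration A (φ=-59.0°):
cos H₀ = −tan(-59.0°) tan(-16.400°) = -0.4898, H₀ = 2.0827 rad.
Bracket: H₀ sin φ sin δ + cos φ cos δ sin H₀ = 2.0827×-0.85717×-0.28234 + 0.51504×0.95931×0.87182 = 0.504041 + 0.430751 = 0.934792.
Q̄ = (S₀/π) × [bracket] = (1361/π) × 0.934792 = 404.97 W/m².
— Configuration B (φ=+46.4°):
Solar longitude: λ_s = 360° × (303 − 80)/365.25 = 219.795°.
sin δ = sin 23.44° × sin 219.795° = -0.25460, so δ = -14.750°.
cos H₀ = −tan(+46.4°) tan(-14.750°) = 0.2765, H₀ = 1.2907 rad.
Bracket: H₀ sin φ sin δ + cos φ cos δ sin H₀ = 1.2907×0.72417×-0.25460 + 0.68962×0.96705×0.96102 = -0.237971 + 0.640901 = 0.402930.
Q̄ = (S₀/π) × [bracket] = (1361/π) × 0.402930 = 174.56 W/m².
Ratio Q̄_A / Q̄_B = 404.97 / 174.56 = 2.320.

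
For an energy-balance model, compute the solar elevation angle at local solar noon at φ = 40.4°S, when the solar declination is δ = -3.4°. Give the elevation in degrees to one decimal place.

At local noon the hour angle is zero, so the zenith angle equals |φ − δ| = |-40.4° − (-3.400°)| = 37.000°.
Elevation = 90° − 37.000° = 53.0°.

53.0°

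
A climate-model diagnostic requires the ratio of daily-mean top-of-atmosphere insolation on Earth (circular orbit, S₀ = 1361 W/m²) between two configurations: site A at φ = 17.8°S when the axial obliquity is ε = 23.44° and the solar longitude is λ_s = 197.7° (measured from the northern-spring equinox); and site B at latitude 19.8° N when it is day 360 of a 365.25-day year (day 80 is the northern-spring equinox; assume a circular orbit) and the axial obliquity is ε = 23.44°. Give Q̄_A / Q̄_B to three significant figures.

— Configuration A (φ=-17.8°):
Solar declination: sin δ = sin ε · sin λ_s = sin 23.44° × sin 197.7° = -0.12094, so δ = -6.946°.
cos H₀ = −tan(-17.8°) tan(-6.946°) = -0.0391, H₀ = 1.6099 rad.
Bracket: H₀ sin φ sin δ + cos φ cos δ sin H₀ = 1.6099×-0.30570×-0.12094 + 0.95213×0.99266×0.99923 = 0.059520 + 0.944414 = 1.003934.
Q̄ = (S₀/π) × [bracket] = (1361/π) × 1.003934 = 434.92 W/m².
— Configuration B (φ=+19.8°):
Solar longitude: λ_s = 360° × (360 − 80)/365.25 = 275.975°.
sin δ = sin 23.44° × sin 275.975° = -0.39563, so δ = -23.305°.
cos H₀ = −tan(+19.8°) tan(-23.305°) = 0.1551, H₀ = 1.4151 rad.
Bracket: H₀ sin φ sin δ + cos φ cos δ sin H₀ = 1.4151×0.33874×-0.39563 + 0.94088×0.91841×0.98790 = -0.189646 + 0.853658 = 0.664012.
Q̄ = (S₀/π) × [bracket] = (1361/π) × 0.664012 = 287.66 W/m².
Ratio Q̄_A / Q̄_B = 434.92 / 287.66 = 1.512.

Q̄_A / Q̄_B ≈ 1.51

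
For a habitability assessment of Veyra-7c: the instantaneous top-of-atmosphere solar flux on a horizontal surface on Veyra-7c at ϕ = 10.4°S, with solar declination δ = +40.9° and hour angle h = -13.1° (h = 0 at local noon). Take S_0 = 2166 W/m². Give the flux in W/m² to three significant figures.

1.31e+03 W/m²

cos θ_z = sin ϕ sin δ + cos ϕ cos δ cos h = -0.118193 + 0.724089 = 0.605896.
Flux = S_0 · cos θ_z = 2166 × 0.605896 = 1312 W/m².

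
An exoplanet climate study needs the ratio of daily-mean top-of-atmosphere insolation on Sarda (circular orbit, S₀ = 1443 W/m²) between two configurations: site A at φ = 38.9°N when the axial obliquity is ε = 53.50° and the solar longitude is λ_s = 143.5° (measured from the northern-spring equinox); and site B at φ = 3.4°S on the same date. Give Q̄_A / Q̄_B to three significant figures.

Q̄_A / Q̄_B ≈ 1.47

— Configuration A (φ=+38.9°):
Solar declination: sin δ = sin ε · sin λ_s = sin 53.50° × sin 143.5° = 0.47815, so δ = +28.565°.
cos H₀ = −tan(+38.9°) tan(+28.565°) = -0.4393, H₀ = 2.0256 rad.
Bracket: H₀ sin φ sin δ + cos φ cos δ sin H₀ = 2.0256×0.62796×0.47815 + 0.77824×0.87828×0.89834 = 0.608205 + 0.614027 = 1.222232.
Q̄ = (S₀/π) × [bracket] = (1443/π) × 1.222232 = 561.40 W/m².
— Configuration B (φ=-3.4°):
cos H₀ = −tan(-3.4°) tan(+28.565°) = 0.0323, H₀ = 1.5384 rad.
Bracket: H₀ sin φ sin δ + cos φ cos δ sin H₀ = 1.5384×-0.05931×0.47815 + 0.99824×0.87828×0.99948 = -0.043628 + 0.876278 = 0.832650.
Q̄ = (S₀/π) × [bracket] = (1443/π) × 0.832650 = 382.45 W/m².
Ratio Q̄_A / Q̄_B = 561.40 / 382.45 = 1.468.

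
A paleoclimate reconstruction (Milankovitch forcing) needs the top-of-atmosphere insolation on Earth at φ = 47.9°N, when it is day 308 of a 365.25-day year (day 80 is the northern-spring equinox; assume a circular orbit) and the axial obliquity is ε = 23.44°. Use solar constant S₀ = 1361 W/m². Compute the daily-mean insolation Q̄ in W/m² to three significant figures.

Q̄ ≈ 152 W/m²

Solar longitude: λ_s = 360° × (308 − 80)/365.25 = 224.723°.
sin δ = sin 23.44° × sin 224.723° = -0.27991, so δ = -16.255°.
cos H₀ = −tan(+47.9°) tan(-16.255°) = 0.3227, H₀ = 1.2422 rad.
Bracket: H₀ sin φ sin δ + cos φ cos δ sin H₀ = 1.2422×0.74198×-0.27991 + 0.67043×0.96002×0.94651 = -0.257990 + 0.609199 = 0.351209.
Q̄ = (S₀/π) × [bracket] = (1361/π) × 0.351209 = 152.2 W/m².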